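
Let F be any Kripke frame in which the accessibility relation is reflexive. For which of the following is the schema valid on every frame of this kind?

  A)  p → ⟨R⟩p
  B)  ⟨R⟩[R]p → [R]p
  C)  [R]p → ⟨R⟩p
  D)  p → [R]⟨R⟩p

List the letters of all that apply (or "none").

A reflexive relation is serial.
(A) p → ⟨R⟩p is the dual of axiom T; it is valid on a frame exactly when R is reflexive. Every such R is reflexive, so valid.
(B) the dual of axiom 5: valid iff R is euclidean. Such an R need not be euclidean — not valid.
(C) [R]p → ⟨R⟩p (axiom D) characterises the serial frames. Every such R is serial — valid.
(D) p → [R]⟨R⟩p is axiom B; it is valid on a frame exactly when R is symmetric. Such an R need not be symmetric, so not valid.

A, C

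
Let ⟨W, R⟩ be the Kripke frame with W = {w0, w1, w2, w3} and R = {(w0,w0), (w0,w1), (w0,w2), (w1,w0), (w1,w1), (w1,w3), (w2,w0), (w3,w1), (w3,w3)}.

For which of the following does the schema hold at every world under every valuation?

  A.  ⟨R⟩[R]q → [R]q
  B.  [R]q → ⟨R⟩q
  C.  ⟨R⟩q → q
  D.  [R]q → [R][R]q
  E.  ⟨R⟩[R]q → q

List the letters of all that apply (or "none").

R is symmetric: every R-edge is matched by its reverse.
R is not transitive: w0 R w1 and w1 R w3 but not w0 R w3.
R is not euclidean: w0 R w1 and w0 R w2 but not w1 R w2.
R is serial: every world has an R-successor.
R is not a subset of the identity: w0 R w1 with w0 ≠ w1.
(A) ⟨R⟩[R]q → [R]q is the dual of axiom 5, which corresponds to the euclidean property. R is not euclidean — not valid.
(B) [R]q → ⟨R⟩q (axiom D) characterises the serial frames. R is serial — valid.
(C) ⟨R⟩q → q is valid only on frames where every R-edge is a self-loop. Here R ⊄ identity — not valid.
(D) [R]q → [R][R]q (axiom 4) characterises the transitive frames. R is not transitive — not valid.
(E) ⟨R⟩[R]q → q (the dual of axiom B) characterises the symmetric frames. R is symmetric — valid.

B, E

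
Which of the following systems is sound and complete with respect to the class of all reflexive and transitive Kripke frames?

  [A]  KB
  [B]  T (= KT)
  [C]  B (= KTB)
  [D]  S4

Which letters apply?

D

(A) KB is determined by the class of symmetric frames.
(B) T (= KT) is determined by the class of reflexive frames.
(C) B (= KTB) is determined by the class of reflexive and symmetric frames.
(D) S4 is determined by exactly this class.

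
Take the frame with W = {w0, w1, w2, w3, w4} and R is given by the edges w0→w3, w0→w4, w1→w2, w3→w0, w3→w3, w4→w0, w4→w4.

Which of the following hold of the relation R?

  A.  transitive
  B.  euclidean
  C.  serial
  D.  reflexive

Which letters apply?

(A) not transitive: w0 R w3 and w3 R w0 but not w0 R w0.
(B) not euclidean: w0 R w3 and w0 R w4 but not w3 R w4.
(C) not serial: w2 has no R-successor.
(D) not reflexive: not w0 R w0.

none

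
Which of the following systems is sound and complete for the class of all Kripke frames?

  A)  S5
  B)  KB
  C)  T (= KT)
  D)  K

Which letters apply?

(A) S5 is determined by the class of reflexive, symmetric, and transitive frames.
(B) KB is determined by the class of symmetric frames.
(C) T (= KT) is determined by the class of reflexive frames.
(D) K is determined by exactly this class.

D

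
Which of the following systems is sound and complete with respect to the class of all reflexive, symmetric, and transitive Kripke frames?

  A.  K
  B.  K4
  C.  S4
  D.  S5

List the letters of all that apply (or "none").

(A) K is determined by the class of arbitrary frames.
(B) K4 is determined by the class of transitive frames.
(C) S4 is determined by the class of reflexive and transitive frames.
(D) S5 is determined by exactly this class.

D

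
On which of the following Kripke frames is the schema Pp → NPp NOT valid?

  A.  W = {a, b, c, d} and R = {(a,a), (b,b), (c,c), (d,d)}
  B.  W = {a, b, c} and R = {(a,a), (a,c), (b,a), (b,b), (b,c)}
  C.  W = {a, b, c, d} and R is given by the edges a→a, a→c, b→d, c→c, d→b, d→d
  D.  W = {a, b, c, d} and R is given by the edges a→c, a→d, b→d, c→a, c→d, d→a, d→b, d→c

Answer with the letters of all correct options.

The schema Pp → NPp is axiom 5; it is valid on a frame iff R is euclidean.
(A) R is euclidean (any two R-successors of the same world are R-related), so the schema is valid here.
(B) R is not euclidean (a R c and a R a but not c R a), so the schema fails here.
(C) R is not euclidean (a R c and a R a but not c R a), so the schema fails here.
(D) R is not euclidean (d R a and d R b but not a R b), so the schema fails here.

B, C, D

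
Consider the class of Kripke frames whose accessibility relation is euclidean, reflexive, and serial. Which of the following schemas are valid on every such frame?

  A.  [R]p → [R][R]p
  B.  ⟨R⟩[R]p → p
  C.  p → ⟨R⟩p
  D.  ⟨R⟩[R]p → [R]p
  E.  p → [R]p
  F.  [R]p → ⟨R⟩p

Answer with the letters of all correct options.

A relation that is euclidean, reflexive, and serial is also symmetric and transitive.
(A) [R]p → [R][R]p is axiom 4, which corresponds to transitivity. Every such R is transitive — valid.
(B) ⟨R⟩[R]p → p is the dual of axiom B, which corresponds to symmetry. Every such R is symmetric — valid.
(C) p → ⟨R⟩p is the dual of axiom T, which corresponds to reflexivity. Every such R is reflexive — valid.
(D) the dual of axiom 5: valid iff R is euclidean. Every such R is euclidean — valid.
(E) p → [R]p (equivalent to ◇p→p) corresponds to R being a subset of the identity. Such an R need not be a subset of the identity, so not valid.
(F) [R]p → ⟨R⟩p (axiom D) characterises the serial frames. Every such R is serial — valid.

A, B, C, D, F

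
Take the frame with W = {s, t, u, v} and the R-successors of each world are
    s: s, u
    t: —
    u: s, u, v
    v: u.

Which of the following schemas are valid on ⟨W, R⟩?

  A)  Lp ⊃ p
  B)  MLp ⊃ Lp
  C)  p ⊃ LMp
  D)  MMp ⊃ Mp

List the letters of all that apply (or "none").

C

R is not reflexive: not t R t.
R is symmetric: every R-edge is matched by its reverse.
R is not transitive: s R u and u R v but not s R v.
R is not euclidean: u R s and u R v but not s R v.
(A) Lp ⊃ p (axiom T) characterises the reflexive frames. R is not reflexive — not valid.
(B) the dual of axiom 5: valid iff R is euclidean. R is not euclidean — not valid.
(C) p ⊃ LMp is axiom B, which corresponds to symmetry. R is symmetric — valid.
(D) MMp ⊃ Mp is the dual of axiom 4; it is valid on a frame exactly when R is transitive. R is not transitive, so not valid.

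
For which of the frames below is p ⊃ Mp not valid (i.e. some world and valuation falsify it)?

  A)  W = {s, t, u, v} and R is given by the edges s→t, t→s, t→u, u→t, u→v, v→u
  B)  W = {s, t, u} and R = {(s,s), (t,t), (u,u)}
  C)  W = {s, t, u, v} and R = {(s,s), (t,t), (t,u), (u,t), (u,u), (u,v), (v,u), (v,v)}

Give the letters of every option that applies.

A

The schema p ⊃ Mp is the dual of axiom T; it is valid on a frame iff R is reflexive.
(A) R is not reflexive (not s R s), so the schema fails here.
(B) R is reflexive (each world relates to itself), so the schema is valid here.
(C) R is reflexive (each world relates to itself), so the schema is valid here.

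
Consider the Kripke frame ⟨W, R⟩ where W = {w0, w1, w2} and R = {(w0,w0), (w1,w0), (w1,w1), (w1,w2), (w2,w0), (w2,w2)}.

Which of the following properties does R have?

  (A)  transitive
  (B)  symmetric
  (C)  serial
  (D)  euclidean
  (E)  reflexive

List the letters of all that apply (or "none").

(A) transitive: R is closed under composition.
(B) not symmetric: w1 R w0 but not w0 R w1.
(C) serial: every world has an R-successor.
(D) not euclidean: w1 R w0 and w1 R w1 but not w0 R w1.
(E) reflexive: each world relates to itself.

A, C, E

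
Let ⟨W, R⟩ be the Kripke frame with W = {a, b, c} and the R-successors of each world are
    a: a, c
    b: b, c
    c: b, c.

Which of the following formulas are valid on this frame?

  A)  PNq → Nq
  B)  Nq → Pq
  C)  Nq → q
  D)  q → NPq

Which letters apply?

B, C

R is reflexive: each world relates to itself.
R is not symmetric: a R c but not c R a.
R is not euclidean: a R c and a R a but not c R a.
R is serial: every world has an R-successor.
(A) PNq → Nq is the dual of axiom 5, which corresponds to the euclidean property. R is not euclidean — not valid.
(B) Nq → Pq is axiom D, which corresponds to seriality. R is serial — valid.
(C) axiom T: valid iff R is reflexive. R is reflexive — valid.
(D) axiom B: valid iff R is symmetric. R is not symmetric — not valid.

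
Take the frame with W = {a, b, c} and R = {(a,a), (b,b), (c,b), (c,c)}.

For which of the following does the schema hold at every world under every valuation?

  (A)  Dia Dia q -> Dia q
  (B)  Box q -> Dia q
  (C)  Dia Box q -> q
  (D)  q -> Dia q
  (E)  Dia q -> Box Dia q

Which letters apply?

R is reflexive: each world relates to itself.
R is not symmetric: c R b but not b R c.
R is transitive: R is closed under composition.
R is not euclidean: c R b and c R c but not b R c.
R is serial: every world has an R-successor.
(A) Dia Dia q -> Dia q is the dual of axiom 4; it is valid on a frame exactly when R is transitive. R is transitive, so valid.
(B) Box q -> Dia q is axiom D; it is valid on a frame exactly when R is serial. R is serial, so valid.
(C) the dual of axiom B: valid iff R is symmetric. R is not symmetric — not valid.
(D) q -> Dia q (the dual of axiom T) characterises the reflexive frames. R is reflexive — valid.
(E) axiom 5: valid iff R is euclidean. R is not euclidean — not valid.

A, B, D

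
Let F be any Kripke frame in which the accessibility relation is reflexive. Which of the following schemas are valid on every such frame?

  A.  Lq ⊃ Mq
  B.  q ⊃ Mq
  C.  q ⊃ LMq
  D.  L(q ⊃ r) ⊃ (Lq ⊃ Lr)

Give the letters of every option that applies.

A, B, D

A reflexive relation is serial.
(A) axiom D: valid iff R is serial. Every such R is serial — valid.
(B) q ⊃ Mq (the dual of axiom T) characterises the reflexive frames. Every such R is reflexive — valid.
(C) q ⊃ LMq is axiom B; it is valid on a frame exactly when R is symmetric. Such an R need not be symmetric, so not valid.
(D) L(q ⊃ r) ⊃ (Lq ⊃ Lr) is the K axiom; it holds on all frames — valid.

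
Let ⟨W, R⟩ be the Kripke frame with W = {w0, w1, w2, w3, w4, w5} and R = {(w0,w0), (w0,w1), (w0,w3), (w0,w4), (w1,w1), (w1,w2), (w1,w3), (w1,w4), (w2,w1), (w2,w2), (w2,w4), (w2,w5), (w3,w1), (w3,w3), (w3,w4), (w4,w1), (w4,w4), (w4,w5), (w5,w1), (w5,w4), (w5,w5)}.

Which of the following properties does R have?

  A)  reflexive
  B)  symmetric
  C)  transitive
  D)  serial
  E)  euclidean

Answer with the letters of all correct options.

A, D

(A) reflexive: each world relates to itself.
(B) not symmetric: w0 R w1 but not w1 R w0.
(C) not transitive: w0 R w1 and w1 R w2 but not w0 R w2.
(D) serial: every world has an R-successor.
(E) not euclidean: w0 R w1 and w0 R w0 but not w1 R w0.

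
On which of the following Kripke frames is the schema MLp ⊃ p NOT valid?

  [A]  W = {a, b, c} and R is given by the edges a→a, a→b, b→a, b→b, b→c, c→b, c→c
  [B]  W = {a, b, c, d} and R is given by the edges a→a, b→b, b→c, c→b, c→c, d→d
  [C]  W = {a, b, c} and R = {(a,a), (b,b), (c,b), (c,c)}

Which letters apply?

C

The schema MLp ⊃ p is the dual of axiom B; it is valid on a frame iff R is symmetric.
(A) R is symmetric (every R-edge is matched by its reverse), so the schema is valid here.
(B) R is symmetric (every R-edge is matched by its reverse), so the schema is valid here.
(C) R is not symmetric (c R b but not b R c), so the schema fails here.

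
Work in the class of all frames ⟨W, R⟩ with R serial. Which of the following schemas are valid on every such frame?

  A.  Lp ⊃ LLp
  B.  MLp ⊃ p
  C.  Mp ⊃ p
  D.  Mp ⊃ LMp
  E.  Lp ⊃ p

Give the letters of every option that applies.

(A) Lp ⊃ LLp (axiom 4) characterises the transitive frames. Such an R need not be transitive — not valid.
(B) the dual of axiom B: valid iff R is symmetric. Such an R need not be symmetric — not valid.
(C) Mp ⊃ p is valid only on frames where every R-edge is a self-loop. Such an R need not be a subset of the identity — not valid.
(D) Mp ⊃ LMp is axiom 5; it is valid on a frame exactly when R is euclidean. Such an R need not be euclidean, so not valid.
(E) Lp ⊃ p is axiom T; it is valid on a frame exactly when R is reflexive. Such an R need not be reflexive, so not valid.

none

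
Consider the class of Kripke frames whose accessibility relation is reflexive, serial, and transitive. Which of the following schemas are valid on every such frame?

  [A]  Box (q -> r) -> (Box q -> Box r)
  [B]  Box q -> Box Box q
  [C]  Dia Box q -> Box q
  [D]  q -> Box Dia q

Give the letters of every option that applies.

A, B

(A) this is just K, valid on every normal frame.
(B) axiom 4: valid iff R is transitive. Every such R is transitive — valid.
(C) Dia Box q -> Box q (the dual of axiom 5) characterises the euclidean frames. Such an R need not be euclidean — not valid.
(D) q -> Box Dia q is axiom B, which corresponds to symmetry. Such an R need not be symmetric — not valid.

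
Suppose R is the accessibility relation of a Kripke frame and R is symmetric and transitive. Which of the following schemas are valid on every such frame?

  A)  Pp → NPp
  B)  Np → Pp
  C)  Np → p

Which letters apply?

A

A symmetric transitive relation is euclidean (uRv and uRw give vRu by symmetry, then vRw by transitivity).
(A) Pp → NPp is axiom 5; it is valid on a frame exactly when R is euclidean. Every such R is euclidean, so valid.
(B) Np → Pp (axiom D) characterises the serial frames. Such an R need not be serial — not valid.
(C) Np → p (axiom T) characterises the reflexive frames. Such an R need not be reflexive — not valid.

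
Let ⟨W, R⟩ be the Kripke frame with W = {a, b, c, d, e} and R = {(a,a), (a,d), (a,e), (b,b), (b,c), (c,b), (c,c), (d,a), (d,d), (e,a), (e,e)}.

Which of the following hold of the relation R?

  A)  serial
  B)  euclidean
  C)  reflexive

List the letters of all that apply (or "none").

(A) serial: every world has an R-successor.
(B) not euclidean: a R d and a R e but not d R e.
(C) reflexive: each world relates to itself.

A, C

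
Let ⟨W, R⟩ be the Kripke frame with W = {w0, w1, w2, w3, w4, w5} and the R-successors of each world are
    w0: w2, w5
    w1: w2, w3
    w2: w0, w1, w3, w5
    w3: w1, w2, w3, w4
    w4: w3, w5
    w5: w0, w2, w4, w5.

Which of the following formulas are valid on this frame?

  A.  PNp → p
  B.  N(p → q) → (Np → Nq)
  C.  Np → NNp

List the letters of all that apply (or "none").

R is symmetric: every R-edge is matched by its reverse.
R is not transitive: w0 R w2 and w2 R w0 but not w0 R w0.
(A) PNp → p is the dual of axiom B, which corresponds to symmetry. R is symmetric — valid.
(B) N(p → q) → (Np → Nq) is axiom K, valid on every Kripke frame — valid.
(C) Np → NNp is axiom 4, which corresponds to transitivity. R is not transitive — not valid.

A, B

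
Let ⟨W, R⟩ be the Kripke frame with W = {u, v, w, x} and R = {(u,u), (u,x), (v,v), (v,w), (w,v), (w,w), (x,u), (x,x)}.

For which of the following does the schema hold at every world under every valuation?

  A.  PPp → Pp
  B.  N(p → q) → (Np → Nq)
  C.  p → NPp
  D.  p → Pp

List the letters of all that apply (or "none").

R is reflexive: each world relates to itself.
R is symmetric: every R-edge is matched by its reverse.
R is transitive: R is closed under composition.
(A) PPp → Pp is the dual of axiom 4, which corresponds to transitivity. R is transitive — valid.
(B) this is just K, valid on every normal frame.
(C) p → NPp (axiom B) characterises the symmetric frames. R is symmetric — valid.
(D) p → Pp is the dual of axiom T; it is valid on a frame exactly when R is reflexive. R is reflexive, so valid.

A, B, C, D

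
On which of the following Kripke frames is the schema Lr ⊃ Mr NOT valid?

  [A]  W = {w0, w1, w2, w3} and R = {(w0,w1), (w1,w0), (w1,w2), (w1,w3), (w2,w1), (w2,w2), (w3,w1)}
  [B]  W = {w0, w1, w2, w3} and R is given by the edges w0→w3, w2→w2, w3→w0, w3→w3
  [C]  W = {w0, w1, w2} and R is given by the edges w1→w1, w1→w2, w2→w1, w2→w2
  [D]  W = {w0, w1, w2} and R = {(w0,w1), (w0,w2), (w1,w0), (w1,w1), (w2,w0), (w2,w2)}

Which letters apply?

The schema Lr ⊃ Mr is axiom D; it is valid on a frame iff R is serial.
(A) R is serial (every world has an R-successor), so the schema is valid here.
(B) R is not serial (w1 has no R-successor), so the schema fails here.
(C) R is not serial (w0 has no R-successor), so the schema fails here.
(D) R is serial (every world has an R-successor), so the schema is valid here.

B, C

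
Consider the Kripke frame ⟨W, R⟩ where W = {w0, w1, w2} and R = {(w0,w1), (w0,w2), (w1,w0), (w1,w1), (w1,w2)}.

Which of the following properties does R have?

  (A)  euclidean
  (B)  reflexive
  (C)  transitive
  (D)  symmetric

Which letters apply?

(A) not euclidean: w0 R w2 and w0 R w1 but not w2 R w1.
(B) not reflexive: not w0 R w0.
(C) not transitive: w0 R w1 and w1 R w0 but not w0 R w0.
(D) not symmetric: w0 R w2 but not w2 R w0.

none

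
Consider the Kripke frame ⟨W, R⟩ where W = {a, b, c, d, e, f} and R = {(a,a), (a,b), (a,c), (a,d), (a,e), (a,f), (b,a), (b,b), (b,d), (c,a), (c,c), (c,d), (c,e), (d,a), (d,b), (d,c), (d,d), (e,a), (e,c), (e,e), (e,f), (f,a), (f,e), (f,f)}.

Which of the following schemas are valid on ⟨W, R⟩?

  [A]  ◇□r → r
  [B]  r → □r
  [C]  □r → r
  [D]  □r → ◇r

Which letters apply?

R is reflexive: each world relates to itself.
R is symmetric: every R-edge is matched by its reverse.
R is serial: every world has an R-successor.
R is not a subset of the identity: a R b with a ≠ b.
(A) ◇□r → r (the dual of axiom B) characterises the symmetric frames. R is symmetric — valid.
(B) r → □r (equivalent to ◇p→p) corresponds to R being a subset of the identity. Here R ⊄ identity, so not valid.
(C) □r → r is axiom T; it is valid on a frame exactly when R is reflexive. R is reflexive, so valid.
(D) □r → ◇r is axiom D; it is valid on a frame exactly when R is serial. R is serial, so valid.

A, C, D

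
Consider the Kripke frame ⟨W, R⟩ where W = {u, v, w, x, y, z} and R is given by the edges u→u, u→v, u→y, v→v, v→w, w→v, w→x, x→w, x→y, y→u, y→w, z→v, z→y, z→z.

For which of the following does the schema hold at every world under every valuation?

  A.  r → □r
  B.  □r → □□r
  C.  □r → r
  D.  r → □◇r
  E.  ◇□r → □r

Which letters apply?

R is not reflexive: not w R w.
R is not symmetric: u R v but not v R u.
R is not transitive: u R v and v R w but not u R w.
R is not euclidean: u R v and u R u but not v R u.
R is not a subset of the identity: u R v with u ≠ v.
(A) r → □r (equivalent to ◇p→p) corresponds to R being a subset of the identity. Here R ⊄ identity, so not valid.
(B) □r → □□r (axiom 4) characterises the transitive frames. R is not transitive — not valid.
(C) axiom T: valid iff R is reflexive. R is not reflexive — not valid.
(D) r → □◇r is axiom B; it is valid on a frame exactly when R is symmetric. R is not symmetric, so not valid.
(E) ◇□r → □r is the dual of axiom 5, which corresponds to the euclidean property. R is not euclidean — not valid.

none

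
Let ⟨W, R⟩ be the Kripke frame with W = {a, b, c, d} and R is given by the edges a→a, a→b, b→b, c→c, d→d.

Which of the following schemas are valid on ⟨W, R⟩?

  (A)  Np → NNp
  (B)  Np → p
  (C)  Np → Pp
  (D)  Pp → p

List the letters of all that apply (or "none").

R is reflexive: each world relates to itself.
R is transitive: R is closed under composition.
R is serial: every world has an R-successor.
R is not a subset of the identity: a R b with a ≠ b.
(A) Np → NNp is axiom 4; it is valid on a frame exactly when R is transitive. R is transitive, so valid.
(B) axiom T: valid iff R is reflexive. R is reflexive — valid.
(C) Np → Pp is axiom D, which corresponds to seriality. R is serial — valid.
(D) Pp → p is valid only on frames where every R-edge is a self-loop. Here R ⊄ identity — not valid.

A, B, C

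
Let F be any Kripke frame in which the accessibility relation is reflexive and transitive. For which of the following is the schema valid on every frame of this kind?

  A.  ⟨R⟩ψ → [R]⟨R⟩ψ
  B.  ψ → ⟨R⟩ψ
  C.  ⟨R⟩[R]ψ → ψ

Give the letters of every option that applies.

Reflexive relations are serial.
(A) ⟨R⟩ψ → [R]⟨R⟩ψ is axiom 5, which corresponds to the euclidean property. Such an R need not be euclidean — not valid.
(B) ψ → ⟨R⟩ψ is the dual of axiom T, which corresponds to reflexivity. Every such R is reflexive — valid.
(C) ⟨R⟩[R]ψ → ψ (the dual of axiom B) characterises the symmetric frames. Such an R need not be symmetric — not valid.

B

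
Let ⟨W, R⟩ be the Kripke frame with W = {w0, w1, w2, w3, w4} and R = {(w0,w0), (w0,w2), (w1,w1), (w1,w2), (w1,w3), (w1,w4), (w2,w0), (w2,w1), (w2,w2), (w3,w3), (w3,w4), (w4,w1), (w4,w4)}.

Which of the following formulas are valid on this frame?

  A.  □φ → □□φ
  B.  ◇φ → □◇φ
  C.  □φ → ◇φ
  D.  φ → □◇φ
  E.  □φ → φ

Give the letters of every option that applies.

R is reflexive: each world relates to itself.
R is not symmetric: w1 R w3 but not w3 R w1.
R is not transitive: w0 R w2 and w2 R w1 but not w0 R w1.
R is not euclidean: w1 R w2 and w1 R w3 but not w2 R w3.
R is serial: every world has an R-successor.
(A) □φ → □□φ is axiom 4, which corresponds to transitivity. R is not transitive — not valid.
(B) ◇φ → □◇φ is axiom 5, which corresponds to the euclidean property. R is not euclidean — not valid.
(C) □φ → ◇φ is axiom D, which corresponds to seriality. R is serial — valid.
(D) φ → □◇φ (axiom B) characterises the symmetric frames. R is not symmetric — not valid.
(E) □φ → φ is axiom T, which corresponds to reflexivity. R is reflexive — valid.

C, E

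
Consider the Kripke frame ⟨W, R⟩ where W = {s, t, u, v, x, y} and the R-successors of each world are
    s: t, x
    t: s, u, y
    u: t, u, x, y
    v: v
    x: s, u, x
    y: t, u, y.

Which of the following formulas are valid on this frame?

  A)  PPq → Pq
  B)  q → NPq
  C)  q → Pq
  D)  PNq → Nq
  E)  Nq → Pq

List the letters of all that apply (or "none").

R is not reflexive: not s R s.
R is symmetric: every R-edge is matched by its reverse.
R is not transitive: s R t and t R s but not s R s.
R is not euclidean: s R t and s R x but not t R x.
R is serial: every world has an R-successor.
(A) the dual of axiom 4: valid iff R is transitive. R is not transitive — not valid.
(B) q → NPq is axiom B; it is valid on a frame exactly when R is symmetric. R is symmetric, so valid.
(C) q → Pq is the dual of axiom T; it is valid on a frame exactly when R is reflexive. R is not reflexive, so not valid.
(D) the dual of axiom 5: valid iff R is euclidean. R is not euclidean — not valid.
(E) Nq → Pq is axiom D; it is valid on a frame exactly when R is serial. R is serial, so valid.

B, E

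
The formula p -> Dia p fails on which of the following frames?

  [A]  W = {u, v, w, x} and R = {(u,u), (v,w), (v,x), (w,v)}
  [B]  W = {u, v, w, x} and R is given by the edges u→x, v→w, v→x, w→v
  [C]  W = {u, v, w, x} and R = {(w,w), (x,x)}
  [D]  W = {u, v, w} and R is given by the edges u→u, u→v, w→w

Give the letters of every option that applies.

A, B, C, D

The schema p -> Dia p is the dual of axiom T; it is valid on a frame iff R is reflexive.
(A) R is not reflexive (not v R v), so the schema fails here.
(B) R is not reflexive (not u R u), so the schema fails here.
(C) R is not reflexive (not u R u), so the schema fails here.
(D) R is not reflexive (not v R v), so the schema fails here.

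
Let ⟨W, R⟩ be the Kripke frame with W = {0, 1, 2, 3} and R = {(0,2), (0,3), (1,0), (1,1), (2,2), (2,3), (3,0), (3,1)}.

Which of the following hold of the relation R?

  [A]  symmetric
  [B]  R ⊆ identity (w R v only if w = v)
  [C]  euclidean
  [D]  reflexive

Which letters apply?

none

(A) not symmetric: 0 R 2 but not 2 R 0.
(B) not ⊆ identity: 0 R 2 with 0 ≠ 2.
(C) not euclidean: 0 R 3 and 0 R 2 but not 3 R 2.
(D) not reflexive: not 0 R 0.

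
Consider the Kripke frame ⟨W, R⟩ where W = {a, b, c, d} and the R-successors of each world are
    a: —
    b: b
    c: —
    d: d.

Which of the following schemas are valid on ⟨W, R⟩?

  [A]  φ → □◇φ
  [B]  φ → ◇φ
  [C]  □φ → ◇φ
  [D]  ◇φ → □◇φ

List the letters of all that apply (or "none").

A, D

R is not reflexive: not a R a.
R is symmetric: every R-edge is matched by its reverse.
R is euclidean: any two R-successors of the same world are R-related.
R is not serial: a has no R-successor.
(A) φ → □◇φ is axiom B; it is valid on a frame exactly when R is symmetric. R is symmetric, so valid.
(B) φ → ◇φ (the dual of axiom T) characterises the reflexive frames. R is not reflexive — not valid.
(C) axiom D: valid iff R is serial. R is not serial — not valid.
(D) ◇φ → □◇φ (axiom 5) characterises the euclidean frames. R is euclidean — valid.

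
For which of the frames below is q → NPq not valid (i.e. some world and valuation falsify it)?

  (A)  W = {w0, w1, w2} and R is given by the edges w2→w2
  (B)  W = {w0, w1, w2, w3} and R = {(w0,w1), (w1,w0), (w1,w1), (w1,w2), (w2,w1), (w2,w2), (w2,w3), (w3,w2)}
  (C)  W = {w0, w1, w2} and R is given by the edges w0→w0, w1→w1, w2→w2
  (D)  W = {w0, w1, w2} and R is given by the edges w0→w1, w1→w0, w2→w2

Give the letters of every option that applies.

The schema q → NPq is axiom B; it is valid on a frame iff R is symmetric.
(A) R is symmetric (every R-edge is matched by its reverse), so the schema is valid here.
(B) R is symmetric (every R-edge is matched by its reverse), so the schema is valid here.
(C) R is symmetric (every R-edge is matched by its reverse), so the schema is valid here.
(D) R is symmetric (every R-edge is matched by its reverse), so the schema is valid here.

none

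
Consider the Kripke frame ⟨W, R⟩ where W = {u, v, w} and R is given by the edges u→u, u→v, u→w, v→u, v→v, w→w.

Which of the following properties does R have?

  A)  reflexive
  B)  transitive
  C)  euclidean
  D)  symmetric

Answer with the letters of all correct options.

A

(A) reflexive: each world relates to itself.
(B) not transitive: v R u and u R w but not v R w.
(C) not euclidean: u R v and u R w but not v R w.
(D) not symmetric: u R w but not w R u.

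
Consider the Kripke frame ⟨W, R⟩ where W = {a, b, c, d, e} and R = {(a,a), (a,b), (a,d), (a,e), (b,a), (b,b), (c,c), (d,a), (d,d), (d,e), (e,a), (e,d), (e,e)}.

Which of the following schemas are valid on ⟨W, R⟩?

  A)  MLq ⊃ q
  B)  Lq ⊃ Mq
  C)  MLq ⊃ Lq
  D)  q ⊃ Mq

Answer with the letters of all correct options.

A, B, D

R is reflexive: each world relates to itself.
R is symmetric: every R-edge is matched by its reverse.
R is not euclidean: a R b and a R d but not b R d.
R is serial: every world has an R-successor.
(A) MLq ⊃ q is the dual of axiom B, which corresponds to symmetry. R is symmetric — valid.
(B) Lq ⊃ Mq is axiom D, which corresponds to seriality. R is serial — valid.
(C) the dual of axiom 5: valid iff R is euclidean. R is not euclidean — not valid.
(D) q ⊃ Mq is the dual of axiom T, which corresponds to reflexivity. R is reflexive — valid.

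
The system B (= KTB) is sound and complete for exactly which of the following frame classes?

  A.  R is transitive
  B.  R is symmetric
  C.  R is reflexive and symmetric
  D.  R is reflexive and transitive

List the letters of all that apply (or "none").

C

(A) this class determines K4, not B (= KTB).
(B) this class determines KB, not B (= KTB).
(C) B (= KTB) is sound and complete for exactly this class.
(D) this class determines S4, not B (= KTB).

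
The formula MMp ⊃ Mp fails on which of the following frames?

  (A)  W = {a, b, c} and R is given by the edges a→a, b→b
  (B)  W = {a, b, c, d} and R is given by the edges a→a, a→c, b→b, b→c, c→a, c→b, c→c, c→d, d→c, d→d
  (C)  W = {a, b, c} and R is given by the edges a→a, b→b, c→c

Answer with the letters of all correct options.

B

The schema MMp ⊃ Mp is the dual of axiom 4; it is valid on a frame iff R is transitive.
(A) R is transitive (R is closed under composition), so the schema is valid here.
(B) R is not transitive (a R c and c R b but not a R b), so the schema fails here.
(C) R is transitive (R is closed under composition), so the schema is valid here.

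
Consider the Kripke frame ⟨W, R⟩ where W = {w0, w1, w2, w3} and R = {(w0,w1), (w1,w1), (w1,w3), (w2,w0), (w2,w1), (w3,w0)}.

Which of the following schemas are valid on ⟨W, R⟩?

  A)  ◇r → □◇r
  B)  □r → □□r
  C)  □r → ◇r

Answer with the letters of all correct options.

C

R is not transitive: w0 R w1 and w1 R w3 but not w0 R w3.
R is not euclidean: w1 R w3 and w1 R w1 but not w3 R w1.
R is serial: every world has an R-successor.
(A) ◇r → □◇r is axiom 5; it is valid on a frame exactly when R is euclidean. R is not euclidean, so not valid.
(B) □r → □□r is axiom 4, which corresponds to transitivity. R is not transitive — not valid.
(C) □r → ◇r (axiom D) characterises the serial frames. R is serial — valid.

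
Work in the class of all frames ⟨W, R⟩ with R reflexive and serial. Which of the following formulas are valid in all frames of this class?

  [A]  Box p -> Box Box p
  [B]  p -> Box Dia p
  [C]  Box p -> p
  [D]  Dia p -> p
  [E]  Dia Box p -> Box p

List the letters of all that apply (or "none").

C

(A) Box p -> Box Box p (axiom 4) characterises the transitive frames. Such an R need not be transitive — not valid.
(B) axiom B: valid iff R is symmetric. Such an R need not be symmetric — not valid.
(C) Box p -> p is axiom T; it is valid on a frame exactly when R is reflexive. Every such R is reflexive, so valid.
(D) Dia p -> p is the converse of T; it holds exactly when R ⊆ identity. Such an R need not be a subset of the identity — not valid.
(E) Dia Box p -> Box p is the dual of axiom 5, which corresponds to the euclidean property. Such an R need not be euclidean — not valid.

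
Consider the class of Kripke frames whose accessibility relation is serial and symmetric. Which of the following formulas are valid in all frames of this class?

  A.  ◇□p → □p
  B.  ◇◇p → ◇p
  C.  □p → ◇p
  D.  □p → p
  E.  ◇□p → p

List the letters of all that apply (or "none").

(A) the dual of axiom 5: valid iff R is euclidean. Such an R need not be euclidean — not valid.
(B) ◇◇p → ◇p is the dual of axiom 4, which corresponds to transitivity. Such an R need not be transitive — not valid.
(C) □p → ◇p is axiom D, which corresponds to seriality. Every such R is serial — valid.
(D) □p → p (axiom T) characterises the reflexive frames. Such an R need not be reflexive — not valid.
(E) ◇□p → p is the dual of axiom B, which corresponds to symmetry. Every such R is symmetric — valid.

C, E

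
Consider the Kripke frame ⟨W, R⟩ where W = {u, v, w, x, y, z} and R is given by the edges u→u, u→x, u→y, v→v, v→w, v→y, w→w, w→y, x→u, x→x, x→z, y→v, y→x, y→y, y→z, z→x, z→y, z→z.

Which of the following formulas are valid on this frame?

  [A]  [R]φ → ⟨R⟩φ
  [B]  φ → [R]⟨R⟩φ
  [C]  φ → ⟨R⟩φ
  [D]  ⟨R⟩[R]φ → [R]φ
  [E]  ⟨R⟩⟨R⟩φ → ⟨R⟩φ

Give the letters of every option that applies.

A, C

R is reflexive: each world relates to itself.
R is not symmetric: u R y but not y R u.
R is not transitive: u R x and x R z but not u R z.
R is not euclidean: u R x and u R y but not x R y.
R is serial: every world has an R-successor.
(A) axiom D: valid iff R is serial. R is serial — valid.
(B) φ → [R]⟨R⟩φ is axiom B, which corresponds to symmetry. R is not symmetric — not valid.
(C) φ → ⟨R⟩φ is the dual of axiom T; it is valid on a frame exactly when R is reflexive. R is reflexive, so valid.
(D) the dual of axiom 5: valid iff R is euclidean. R is not euclidean — not valid.
(E) ⟨R⟩⟨R⟩φ → ⟨R⟩φ is the dual of axiom 4; it is valid on a frame exactly when R is transitive. R is not transitive, so not valid.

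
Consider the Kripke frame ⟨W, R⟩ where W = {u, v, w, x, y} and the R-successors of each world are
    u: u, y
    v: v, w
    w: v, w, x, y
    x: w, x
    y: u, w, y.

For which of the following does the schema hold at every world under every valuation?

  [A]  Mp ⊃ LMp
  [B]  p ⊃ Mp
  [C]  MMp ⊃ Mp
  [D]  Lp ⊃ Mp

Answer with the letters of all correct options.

R is reflexive: each world relates to itself.
R is not transitive: u R y and y R w but not u R w.
R is not euclidean: w R v and w R x but not v R x.
R is serial: every world has an R-successor.
(A) Mp ⊃ LMp is axiom 5; it is valid on a frame exactly when R is euclidean. R is not euclidean, so not valid.
(B) p ⊃ Mp (the dual of axiom T) characterises the reflexive frames. R is reflexive — valid.
(C) MMp ⊃ Mp is the dual of axiom 4; it is valid on a frame exactly when R is transitive. R is not transitive, so not valid.
(D) Lp ⊃ Mp (axiom D) characterises the serial frames. R is serial — valid.

B, D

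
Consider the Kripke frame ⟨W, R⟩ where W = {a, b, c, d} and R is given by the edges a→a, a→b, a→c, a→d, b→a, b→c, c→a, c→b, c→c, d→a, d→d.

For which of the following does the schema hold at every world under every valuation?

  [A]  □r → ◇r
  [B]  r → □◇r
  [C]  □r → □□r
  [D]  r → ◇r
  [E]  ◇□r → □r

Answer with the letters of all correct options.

A, B

R is not reflexive: not b R b.
R is symmetric: every R-edge is matched by its reverse.
R is not transitive: b R a and a R b but not b R b.
R is not euclidean: a R b and a R d but not b R d.
R is serial: every world has an R-successor.
(A) axiom D: valid iff R is serial. R is serial — valid.
(B) r → □◇r is axiom B, which corresponds to symmetry. R is symmetric — valid.
(C) □r → □□r is axiom 4, which corresponds to transitivity. R is not transitive — not valid.
(D) r → ◇r is the dual of axiom T, which corresponds to reflexivity. R is not reflexive — not valid.
(E) ◇□r → □r (the dual of axiom 5) characterises the euclidean frames. R is not euclidean — not valid.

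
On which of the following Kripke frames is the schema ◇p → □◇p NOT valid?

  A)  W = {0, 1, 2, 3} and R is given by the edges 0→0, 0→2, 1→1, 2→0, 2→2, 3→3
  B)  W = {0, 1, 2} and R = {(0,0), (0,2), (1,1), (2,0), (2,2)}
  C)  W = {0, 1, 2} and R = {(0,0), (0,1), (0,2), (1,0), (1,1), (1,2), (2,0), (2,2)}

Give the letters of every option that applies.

C

The schema ◇p → □◇p is axiom 5; it is valid on a frame iff R is euclidean.
(A) R is euclidean (any two R-successors of the same world are R-related), so the schema is valid here.
(B) R is euclidean (any two R-successors of the same world are R-related), so the schema is valid here.
(C) R is not euclidean (0 R 2 and 0 R 1 but not 2 R 1), so the schema fails here.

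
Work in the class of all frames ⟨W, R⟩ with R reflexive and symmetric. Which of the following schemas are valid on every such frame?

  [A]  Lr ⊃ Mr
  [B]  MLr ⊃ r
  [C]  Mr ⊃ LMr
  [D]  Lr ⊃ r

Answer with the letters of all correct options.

Reflexive relations are serial.
(A) axiom D: valid iff R is serial. Every such R is serial — valid.
(B) MLr ⊃ r is the dual of axiom B, which corresponds to symmetry. Every such R is symmetric — valid.
(C) axiom 5: valid iff R is euclidean. Such an R need not be euclidean — not valid.
(D) Lr ⊃ r (axiom T) characterises the reflexive frames. Every such R is reflexive — valid.

A, B, D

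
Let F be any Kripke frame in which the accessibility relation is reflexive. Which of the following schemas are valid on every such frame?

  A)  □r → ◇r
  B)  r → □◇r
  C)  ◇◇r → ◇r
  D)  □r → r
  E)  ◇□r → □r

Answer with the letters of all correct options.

A reflexive relation is serial.
(A) □r → ◇r is axiom D; it is valid on a frame exactly when R is serial. Every such R is serial, so valid.
(B) axiom B: valid iff R is symmetric. Such an R need not be symmetric — not valid.
(C) the dual of axiom 4: valid iff R is transitive. Such an R need not be transitive — not valid.
(D) □r → r is axiom T; it is valid on a frame exactly when R is reflexive. Every such R is reflexive, so valid.
(E) ◇□r → □r is the dual of axiom 5, which corresponds to the euclidean property. Such an R need not be euclidean — not valid.

A, D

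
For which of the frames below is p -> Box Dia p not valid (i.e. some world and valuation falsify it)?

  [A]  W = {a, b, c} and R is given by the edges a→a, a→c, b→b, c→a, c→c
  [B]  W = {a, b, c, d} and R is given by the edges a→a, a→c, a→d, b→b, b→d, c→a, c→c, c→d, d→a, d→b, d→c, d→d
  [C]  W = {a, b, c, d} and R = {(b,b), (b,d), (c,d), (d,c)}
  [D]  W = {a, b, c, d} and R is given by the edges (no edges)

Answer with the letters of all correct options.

The schema p -> Box Dia p is axiom B; it is valid on a frame iff R is symmetric.
(A) R is symmetric (every R-edge is matched by its reverse), so the schema is valid here.
(B) R is symmetric (every R-edge is matched by its reverse), so the schema is valid here.
(C) R is not symmetric (b R d but not d R b), so the schema fails here.
(D) R is symmetric (every R-edge is matched by its reverse), so the schema is valid here.

C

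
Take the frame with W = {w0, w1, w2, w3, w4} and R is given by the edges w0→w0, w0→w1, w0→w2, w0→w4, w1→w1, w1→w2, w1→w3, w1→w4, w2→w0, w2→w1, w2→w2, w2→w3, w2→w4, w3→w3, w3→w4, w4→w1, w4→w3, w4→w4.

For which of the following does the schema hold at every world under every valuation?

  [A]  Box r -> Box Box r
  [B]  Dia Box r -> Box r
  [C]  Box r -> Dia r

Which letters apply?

C

R is not transitive: w0 R w1 and w1 R w3 but not w0 R w3.
R is not euclidean: w0 R w1 and w0 R w0 but not w1 R w0.
R is serial: every world has an R-successor.
(A) Box r -> Box Box r (axiom 4) characterises the transitive frames. R is not transitive — not valid.
(B) Dia Box r -> Box r is the dual of axiom 5; it is valid on a frame exactly when R is euclidean. R is not euclidean, so not valid.
(C) Box r -> Dia r (axiom D) characterises the serial frames. R is serial — valid.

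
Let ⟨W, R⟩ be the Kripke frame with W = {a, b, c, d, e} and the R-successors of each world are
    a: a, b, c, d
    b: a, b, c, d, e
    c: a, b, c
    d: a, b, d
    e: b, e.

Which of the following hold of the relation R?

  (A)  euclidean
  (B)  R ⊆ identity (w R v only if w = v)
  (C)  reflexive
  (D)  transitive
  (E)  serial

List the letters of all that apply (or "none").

C, E

(A) not euclidean: a R c and a R d but not c R d.
(B) not ⊆ identity: a R b with a ≠ b.
(C) reflexive: each world relates to itself.
(D) not transitive: a R b and b R e but not a R e.
(E) serial: every world has an R-successor.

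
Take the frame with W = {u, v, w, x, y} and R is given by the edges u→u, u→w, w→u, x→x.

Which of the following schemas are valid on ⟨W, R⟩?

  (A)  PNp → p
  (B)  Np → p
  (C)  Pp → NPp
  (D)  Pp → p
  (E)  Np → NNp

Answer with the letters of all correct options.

A

R is not reflexive: not v R v.
R is symmetric: every R-edge is matched by its reverse.
R is not transitive: w R u and u R w but not w R w.
R is not euclidean: u R w and u R w but not w R w.
R is not a subset of the identity: u R w with u ≠ w.
(A) the dual of axiom B: valid iff R is symmetric. R is symmetric — valid.
(B) axiom T: valid iff R is reflexive. R is not reflexive — not valid.
(C) axiom 5: valid iff R is euclidean. R is not euclidean — not valid.
(D) Pp → p is the converse of T; it holds exactly when R ⊆ identity. Here R ⊄ identity — not valid.
(E) Np → NNp is axiom 4; it is valid on a frame exactly when R is transitive. R is not transitive, so not valid.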